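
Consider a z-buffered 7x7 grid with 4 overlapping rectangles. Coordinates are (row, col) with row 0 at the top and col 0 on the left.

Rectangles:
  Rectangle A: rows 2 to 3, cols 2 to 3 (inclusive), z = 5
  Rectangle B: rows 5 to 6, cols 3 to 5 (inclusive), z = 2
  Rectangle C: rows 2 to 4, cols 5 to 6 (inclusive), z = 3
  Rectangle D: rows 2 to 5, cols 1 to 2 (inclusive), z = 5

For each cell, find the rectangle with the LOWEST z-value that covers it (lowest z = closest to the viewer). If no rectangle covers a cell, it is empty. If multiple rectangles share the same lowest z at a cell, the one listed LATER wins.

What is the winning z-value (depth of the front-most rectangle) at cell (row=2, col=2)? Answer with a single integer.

Answer: 5

Derivation:
Check cell (2,2):
  A: rows 2-3 cols 2-3 z=5 -> covers; best now A (z=5)
  B: rows 5-6 cols 3-5 -> outside (row miss)
  C: rows 2-4 cols 5-6 -> outside (col miss)
  D: rows 2-5 cols 1-2 z=5 -> covers; best now D (z=5)
Winner: D at z=5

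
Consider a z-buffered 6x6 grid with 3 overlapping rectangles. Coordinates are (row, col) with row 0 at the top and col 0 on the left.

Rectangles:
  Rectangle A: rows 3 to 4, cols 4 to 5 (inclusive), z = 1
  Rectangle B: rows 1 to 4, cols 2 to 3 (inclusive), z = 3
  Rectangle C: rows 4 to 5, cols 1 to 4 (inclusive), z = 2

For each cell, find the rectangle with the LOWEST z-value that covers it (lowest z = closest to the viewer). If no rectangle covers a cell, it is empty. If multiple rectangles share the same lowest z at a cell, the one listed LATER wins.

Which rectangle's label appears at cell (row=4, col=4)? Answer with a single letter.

Answer: A

Derivation:
Check cell (4,4):
  A: rows 3-4 cols 4-5 z=1 -> covers; best now A (z=1)
  B: rows 1-4 cols 2-3 -> outside (col miss)
  C: rows 4-5 cols 1-4 z=2 -> covers; best now A (z=1)
Winner: A at z=1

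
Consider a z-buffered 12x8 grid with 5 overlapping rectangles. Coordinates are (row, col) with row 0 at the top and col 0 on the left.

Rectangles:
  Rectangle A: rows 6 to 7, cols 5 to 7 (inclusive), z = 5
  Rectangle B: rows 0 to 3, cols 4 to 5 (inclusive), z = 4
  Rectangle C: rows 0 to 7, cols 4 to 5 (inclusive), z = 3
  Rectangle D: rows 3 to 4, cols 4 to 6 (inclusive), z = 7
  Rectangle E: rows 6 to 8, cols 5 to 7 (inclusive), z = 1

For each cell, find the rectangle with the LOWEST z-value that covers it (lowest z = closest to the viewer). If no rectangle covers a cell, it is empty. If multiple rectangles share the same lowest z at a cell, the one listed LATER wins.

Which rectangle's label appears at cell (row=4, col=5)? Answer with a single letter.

Answer: C

Derivation:
Check cell (4,5):
  A: rows 6-7 cols 5-7 -> outside (row miss)
  B: rows 0-3 cols 4-5 -> outside (row miss)
  C: rows 0-7 cols 4-5 z=3 -> covers; best now C (z=3)
  D: rows 3-4 cols 4-6 z=7 -> covers; best now C (z=3)
  E: rows 6-8 cols 5-7 -> outside (row miss)
Winner: C at z=3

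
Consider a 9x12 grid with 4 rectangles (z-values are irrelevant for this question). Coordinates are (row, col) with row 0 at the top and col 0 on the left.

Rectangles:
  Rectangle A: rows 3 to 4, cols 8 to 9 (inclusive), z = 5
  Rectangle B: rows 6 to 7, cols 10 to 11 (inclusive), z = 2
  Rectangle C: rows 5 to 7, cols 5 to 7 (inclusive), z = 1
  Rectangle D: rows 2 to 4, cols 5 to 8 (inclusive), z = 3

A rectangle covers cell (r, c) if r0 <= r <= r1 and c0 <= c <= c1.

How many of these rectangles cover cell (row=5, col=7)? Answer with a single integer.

Check cell (5,7):
  A: rows 3-4 cols 8-9 -> outside (row miss)
  B: rows 6-7 cols 10-11 -> outside (row miss)
  C: rows 5-7 cols 5-7 -> covers
  D: rows 2-4 cols 5-8 -> outside (row miss)
Count covering = 1

Answer: 1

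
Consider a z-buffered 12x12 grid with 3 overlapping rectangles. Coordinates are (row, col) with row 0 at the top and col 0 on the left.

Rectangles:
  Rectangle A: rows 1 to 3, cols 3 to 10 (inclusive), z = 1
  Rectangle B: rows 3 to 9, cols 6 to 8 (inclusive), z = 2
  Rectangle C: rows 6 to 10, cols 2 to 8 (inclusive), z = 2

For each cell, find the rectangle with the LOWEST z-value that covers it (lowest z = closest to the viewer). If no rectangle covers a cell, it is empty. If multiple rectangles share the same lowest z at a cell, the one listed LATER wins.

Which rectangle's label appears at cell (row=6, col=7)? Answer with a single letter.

Answer: C

Derivation:
Check cell (6,7):
  A: rows 1-3 cols 3-10 -> outside (row miss)
  B: rows 3-9 cols 6-8 z=2 -> covers; best now B (z=2)
  C: rows 6-10 cols 2-8 z=2 -> covers; best now C (z=2)
Winner: C at z=2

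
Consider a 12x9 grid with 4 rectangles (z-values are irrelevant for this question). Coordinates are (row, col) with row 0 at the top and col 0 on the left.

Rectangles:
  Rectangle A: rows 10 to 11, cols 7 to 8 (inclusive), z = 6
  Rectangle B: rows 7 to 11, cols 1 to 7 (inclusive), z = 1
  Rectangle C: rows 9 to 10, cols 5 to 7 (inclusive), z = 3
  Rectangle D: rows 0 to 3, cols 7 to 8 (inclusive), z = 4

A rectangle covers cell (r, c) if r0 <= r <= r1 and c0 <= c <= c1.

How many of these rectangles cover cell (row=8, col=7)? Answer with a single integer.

Check cell (8,7):
  A: rows 10-11 cols 7-8 -> outside (row miss)
  B: rows 7-11 cols 1-7 -> covers
  C: rows 9-10 cols 5-7 -> outside (row miss)
  D: rows 0-3 cols 7-8 -> outside (row miss)
Count covering = 1

Answer: 1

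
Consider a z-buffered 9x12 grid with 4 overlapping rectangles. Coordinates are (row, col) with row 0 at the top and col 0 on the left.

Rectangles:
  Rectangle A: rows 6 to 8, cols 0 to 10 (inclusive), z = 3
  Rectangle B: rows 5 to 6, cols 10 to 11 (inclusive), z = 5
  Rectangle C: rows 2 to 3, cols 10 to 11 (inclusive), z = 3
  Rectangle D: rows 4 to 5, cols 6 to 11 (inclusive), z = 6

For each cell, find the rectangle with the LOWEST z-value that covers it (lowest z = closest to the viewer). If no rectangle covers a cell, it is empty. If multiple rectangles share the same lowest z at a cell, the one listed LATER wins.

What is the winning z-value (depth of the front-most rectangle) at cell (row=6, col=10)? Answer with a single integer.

Check cell (6,10):
  A: rows 6-8 cols 0-10 z=3 -> covers; best now A (z=3)
  B: rows 5-6 cols 10-11 z=5 -> covers; best now A (z=3)
  C: rows 2-3 cols 10-11 -> outside (row miss)
  D: rows 4-5 cols 6-11 -> outside (row miss)
Winner: A at z=3

Answer: 3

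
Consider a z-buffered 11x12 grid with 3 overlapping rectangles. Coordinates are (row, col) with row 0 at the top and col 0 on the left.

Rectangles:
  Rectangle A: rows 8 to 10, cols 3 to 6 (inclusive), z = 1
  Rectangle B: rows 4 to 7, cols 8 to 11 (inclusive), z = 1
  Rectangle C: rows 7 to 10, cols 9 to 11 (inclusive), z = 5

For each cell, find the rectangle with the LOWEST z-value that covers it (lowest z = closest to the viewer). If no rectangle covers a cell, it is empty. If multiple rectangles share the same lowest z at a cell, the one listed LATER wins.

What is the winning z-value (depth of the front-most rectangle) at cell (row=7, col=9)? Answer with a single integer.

Answer: 1

Derivation:
Check cell (7,9):
  A: rows 8-10 cols 3-6 -> outside (row miss)
  B: rows 4-7 cols 8-11 z=1 -> covers; best now B (z=1)
  C: rows 7-10 cols 9-11 z=5 -> covers; best now B (z=1)
Winner: B at z=1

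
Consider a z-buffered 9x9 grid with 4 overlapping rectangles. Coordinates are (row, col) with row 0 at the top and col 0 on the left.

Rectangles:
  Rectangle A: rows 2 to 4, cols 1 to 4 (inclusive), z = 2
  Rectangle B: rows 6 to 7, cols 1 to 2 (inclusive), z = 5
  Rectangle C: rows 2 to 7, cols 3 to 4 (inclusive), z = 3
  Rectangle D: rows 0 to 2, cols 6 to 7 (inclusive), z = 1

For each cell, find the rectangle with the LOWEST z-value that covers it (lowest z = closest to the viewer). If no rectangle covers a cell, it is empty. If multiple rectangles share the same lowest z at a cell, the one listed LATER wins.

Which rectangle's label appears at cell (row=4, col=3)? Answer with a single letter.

Check cell (4,3):
  A: rows 2-4 cols 1-4 z=2 -> covers; best now A (z=2)
  B: rows 6-7 cols 1-2 -> outside (row miss)
  C: rows 2-7 cols 3-4 z=3 -> covers; best now A (z=2)
  D: rows 0-2 cols 6-7 -> outside (row miss)
Winner: A at z=2

Answer: A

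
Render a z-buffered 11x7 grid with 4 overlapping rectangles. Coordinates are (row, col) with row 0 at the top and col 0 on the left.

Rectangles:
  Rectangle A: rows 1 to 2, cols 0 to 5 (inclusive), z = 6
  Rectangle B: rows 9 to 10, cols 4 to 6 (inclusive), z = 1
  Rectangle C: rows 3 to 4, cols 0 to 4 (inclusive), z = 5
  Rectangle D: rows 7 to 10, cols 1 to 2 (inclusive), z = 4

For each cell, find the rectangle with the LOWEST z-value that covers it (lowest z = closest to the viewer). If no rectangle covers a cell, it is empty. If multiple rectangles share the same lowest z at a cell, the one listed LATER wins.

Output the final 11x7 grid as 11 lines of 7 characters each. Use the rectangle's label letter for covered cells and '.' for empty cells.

.......
AAAAAA.
AAAAAA.
CCCCC..
CCCCC..
.......
.......
.DD....
.DD....
.DD.BBB
.DD.BBB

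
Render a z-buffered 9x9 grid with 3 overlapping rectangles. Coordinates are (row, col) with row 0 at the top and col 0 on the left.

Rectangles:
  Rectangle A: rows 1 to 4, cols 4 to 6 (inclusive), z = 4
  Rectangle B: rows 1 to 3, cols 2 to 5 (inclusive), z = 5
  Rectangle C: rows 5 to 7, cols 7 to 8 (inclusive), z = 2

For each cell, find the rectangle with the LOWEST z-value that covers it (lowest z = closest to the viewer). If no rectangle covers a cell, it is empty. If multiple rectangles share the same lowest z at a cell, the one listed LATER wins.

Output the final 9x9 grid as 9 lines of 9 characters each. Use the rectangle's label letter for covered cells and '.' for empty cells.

.........
..BBAAA..
..BBAAA..
..BBAAA..
....AAA..
.......CC
.......CC
.......CC
.........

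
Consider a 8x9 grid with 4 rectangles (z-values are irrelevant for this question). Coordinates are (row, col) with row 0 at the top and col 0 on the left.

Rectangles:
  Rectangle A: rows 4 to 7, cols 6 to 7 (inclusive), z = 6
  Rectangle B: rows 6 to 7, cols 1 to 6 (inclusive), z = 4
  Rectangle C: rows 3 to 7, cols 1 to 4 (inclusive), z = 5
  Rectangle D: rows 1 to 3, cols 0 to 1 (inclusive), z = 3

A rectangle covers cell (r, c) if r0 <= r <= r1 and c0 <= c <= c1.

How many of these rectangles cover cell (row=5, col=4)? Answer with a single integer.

Answer: 1

Derivation:
Check cell (5,4):
  A: rows 4-7 cols 6-7 -> outside (col miss)
  B: rows 6-7 cols 1-6 -> outside (row miss)
  C: rows 3-7 cols 1-4 -> covers
  D: rows 1-3 cols 0-1 -> outside (row miss)
Count covering = 1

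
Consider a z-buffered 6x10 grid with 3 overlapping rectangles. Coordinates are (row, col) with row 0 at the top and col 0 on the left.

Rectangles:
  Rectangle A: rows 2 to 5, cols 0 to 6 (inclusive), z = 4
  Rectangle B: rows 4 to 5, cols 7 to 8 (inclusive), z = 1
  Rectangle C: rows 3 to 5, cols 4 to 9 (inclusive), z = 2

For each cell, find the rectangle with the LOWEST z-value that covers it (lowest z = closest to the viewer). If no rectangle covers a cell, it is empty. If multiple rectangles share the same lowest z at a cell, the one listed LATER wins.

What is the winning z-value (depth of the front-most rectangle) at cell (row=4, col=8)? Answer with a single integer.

Answer: 1

Derivation:
Check cell (4,8):
  A: rows 2-5 cols 0-6 -> outside (col miss)
  B: rows 4-5 cols 7-8 z=1 -> covers; best now B (z=1)
  C: rows 3-5 cols 4-9 z=2 -> covers; best now B (z=1)
Winner: B at z=1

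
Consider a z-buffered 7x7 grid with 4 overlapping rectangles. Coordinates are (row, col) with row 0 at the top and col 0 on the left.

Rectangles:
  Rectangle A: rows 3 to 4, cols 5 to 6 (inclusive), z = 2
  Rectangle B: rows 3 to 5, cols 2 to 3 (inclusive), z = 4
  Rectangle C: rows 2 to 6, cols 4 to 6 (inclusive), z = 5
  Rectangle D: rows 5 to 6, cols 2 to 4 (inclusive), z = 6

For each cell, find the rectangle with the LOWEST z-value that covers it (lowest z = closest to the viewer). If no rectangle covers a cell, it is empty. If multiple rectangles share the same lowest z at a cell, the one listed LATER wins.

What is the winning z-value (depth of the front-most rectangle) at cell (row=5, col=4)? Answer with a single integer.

Check cell (5,4):
  A: rows 3-4 cols 5-6 -> outside (row miss)
  B: rows 3-5 cols 2-3 -> outside (col miss)
  C: rows 2-6 cols 4-6 z=5 -> covers; best now C (z=5)
  D: rows 5-6 cols 2-4 z=6 -> covers; best now C (z=5)
Winner: C at z=5

Answer: 5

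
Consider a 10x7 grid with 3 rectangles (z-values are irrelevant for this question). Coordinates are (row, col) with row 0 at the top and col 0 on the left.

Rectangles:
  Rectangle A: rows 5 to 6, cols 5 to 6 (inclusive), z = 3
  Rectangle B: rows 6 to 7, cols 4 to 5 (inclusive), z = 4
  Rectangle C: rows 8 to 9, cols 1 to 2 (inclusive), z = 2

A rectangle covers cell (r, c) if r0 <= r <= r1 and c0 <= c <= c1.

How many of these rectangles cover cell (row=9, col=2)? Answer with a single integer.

Check cell (9,2):
  A: rows 5-6 cols 5-6 -> outside (row miss)
  B: rows 6-7 cols 4-5 -> outside (row miss)
  C: rows 8-9 cols 1-2 -> covers
Count covering = 1

Answer: 1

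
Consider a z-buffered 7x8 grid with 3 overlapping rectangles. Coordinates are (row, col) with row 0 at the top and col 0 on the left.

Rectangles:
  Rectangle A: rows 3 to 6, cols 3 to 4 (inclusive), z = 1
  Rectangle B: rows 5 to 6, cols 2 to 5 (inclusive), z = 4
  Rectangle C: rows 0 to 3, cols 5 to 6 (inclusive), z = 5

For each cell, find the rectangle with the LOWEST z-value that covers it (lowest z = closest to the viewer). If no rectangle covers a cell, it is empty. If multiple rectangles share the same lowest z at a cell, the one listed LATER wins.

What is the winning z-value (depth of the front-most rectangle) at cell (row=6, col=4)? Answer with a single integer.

Check cell (6,4):
  A: rows 3-6 cols 3-4 z=1 -> covers; best now A (z=1)
  B: rows 5-6 cols 2-5 z=4 -> covers; best now A (z=1)
  C: rows 0-3 cols 5-6 -> outside (row miss)
Winner: A at z=1

Answer: 1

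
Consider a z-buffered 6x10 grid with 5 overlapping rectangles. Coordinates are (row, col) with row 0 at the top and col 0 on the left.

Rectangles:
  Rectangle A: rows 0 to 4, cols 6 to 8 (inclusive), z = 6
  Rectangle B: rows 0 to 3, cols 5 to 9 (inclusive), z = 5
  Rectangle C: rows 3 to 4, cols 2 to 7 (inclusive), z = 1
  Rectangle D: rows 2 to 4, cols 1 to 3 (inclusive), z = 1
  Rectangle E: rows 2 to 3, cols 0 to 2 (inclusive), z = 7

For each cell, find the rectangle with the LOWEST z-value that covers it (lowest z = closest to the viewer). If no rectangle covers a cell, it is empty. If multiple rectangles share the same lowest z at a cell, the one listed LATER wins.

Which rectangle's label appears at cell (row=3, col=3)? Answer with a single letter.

Check cell (3,3):
  A: rows 0-4 cols 6-8 -> outside (col miss)
  B: rows 0-3 cols 5-9 -> outside (col miss)
  C: rows 3-4 cols 2-7 z=1 -> covers; best now C (z=1)
  D: rows 2-4 cols 1-3 z=1 -> covers; best now D (z=1)
  E: rows 2-3 cols 0-2 -> outside (col miss)
Winner: D at z=1

Answer: D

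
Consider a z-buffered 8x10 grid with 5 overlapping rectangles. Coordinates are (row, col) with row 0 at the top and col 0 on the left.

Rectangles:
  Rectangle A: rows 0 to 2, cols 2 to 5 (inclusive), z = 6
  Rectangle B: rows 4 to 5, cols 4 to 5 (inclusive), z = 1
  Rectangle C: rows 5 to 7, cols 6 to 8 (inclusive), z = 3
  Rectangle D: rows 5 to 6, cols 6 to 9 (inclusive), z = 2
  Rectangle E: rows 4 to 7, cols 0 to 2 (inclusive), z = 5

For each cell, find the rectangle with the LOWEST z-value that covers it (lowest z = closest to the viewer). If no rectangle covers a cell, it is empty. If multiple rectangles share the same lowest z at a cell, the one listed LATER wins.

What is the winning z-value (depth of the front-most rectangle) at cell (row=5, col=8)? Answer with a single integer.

Check cell (5,8):
  A: rows 0-2 cols 2-5 -> outside (row miss)
  B: rows 4-5 cols 4-5 -> outside (col miss)
  C: rows 5-7 cols 6-8 z=3 -> covers; best now C (z=3)
  D: rows 5-6 cols 6-9 z=2 -> covers; best now D (z=2)
  E: rows 4-7 cols 0-2 -> outside (col miss)
Winner: D at z=2

Answer: 2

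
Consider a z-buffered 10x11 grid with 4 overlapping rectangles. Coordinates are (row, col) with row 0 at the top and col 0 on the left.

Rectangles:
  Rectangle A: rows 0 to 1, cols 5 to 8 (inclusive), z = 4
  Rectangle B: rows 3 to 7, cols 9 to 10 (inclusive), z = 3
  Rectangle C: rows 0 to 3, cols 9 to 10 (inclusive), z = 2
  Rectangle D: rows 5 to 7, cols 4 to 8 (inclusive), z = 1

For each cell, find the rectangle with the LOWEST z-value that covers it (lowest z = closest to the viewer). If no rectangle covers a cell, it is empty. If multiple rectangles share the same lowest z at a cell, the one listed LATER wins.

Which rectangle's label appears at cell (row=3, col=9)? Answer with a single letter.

Check cell (3,9):
  A: rows 0-1 cols 5-8 -> outside (row miss)
  B: rows 3-7 cols 9-10 z=3 -> covers; best now B (z=3)
  C: rows 0-3 cols 9-10 z=2 -> covers; best now C (z=2)
  D: rows 5-7 cols 4-8 -> outside (row miss)
Winner: C at z=2

Answer: C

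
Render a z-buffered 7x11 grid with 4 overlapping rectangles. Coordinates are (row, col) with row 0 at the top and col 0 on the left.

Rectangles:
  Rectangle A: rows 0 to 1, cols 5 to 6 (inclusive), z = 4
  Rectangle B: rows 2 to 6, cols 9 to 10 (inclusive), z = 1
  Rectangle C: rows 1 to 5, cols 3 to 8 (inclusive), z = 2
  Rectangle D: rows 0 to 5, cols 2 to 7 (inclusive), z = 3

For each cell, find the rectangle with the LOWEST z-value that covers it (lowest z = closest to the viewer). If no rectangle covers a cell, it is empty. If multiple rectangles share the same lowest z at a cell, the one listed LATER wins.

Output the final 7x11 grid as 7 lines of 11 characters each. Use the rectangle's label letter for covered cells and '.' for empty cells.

..DDDDDD...
..DCCCCCC..
..DCCCCCCBB
..DCCCCCCBB
..DCCCCCCBB
..DCCCCCCBB
.........BB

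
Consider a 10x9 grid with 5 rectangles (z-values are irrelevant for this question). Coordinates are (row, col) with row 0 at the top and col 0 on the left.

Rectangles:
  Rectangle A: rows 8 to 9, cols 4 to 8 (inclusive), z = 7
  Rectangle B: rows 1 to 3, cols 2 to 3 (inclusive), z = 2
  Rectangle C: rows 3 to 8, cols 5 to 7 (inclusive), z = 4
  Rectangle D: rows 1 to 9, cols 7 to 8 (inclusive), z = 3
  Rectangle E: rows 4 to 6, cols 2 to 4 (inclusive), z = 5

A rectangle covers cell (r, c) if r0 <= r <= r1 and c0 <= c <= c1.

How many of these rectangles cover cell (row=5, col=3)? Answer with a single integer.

Check cell (5,3):
  A: rows 8-9 cols 4-8 -> outside (row miss)
  B: rows 1-3 cols 2-3 -> outside (row miss)
  C: rows 3-8 cols 5-7 -> outside (col miss)
  D: rows 1-9 cols 7-8 -> outside (col miss)
  E: rows 4-6 cols 2-4 -> covers
Count covering = 1

Answer: 1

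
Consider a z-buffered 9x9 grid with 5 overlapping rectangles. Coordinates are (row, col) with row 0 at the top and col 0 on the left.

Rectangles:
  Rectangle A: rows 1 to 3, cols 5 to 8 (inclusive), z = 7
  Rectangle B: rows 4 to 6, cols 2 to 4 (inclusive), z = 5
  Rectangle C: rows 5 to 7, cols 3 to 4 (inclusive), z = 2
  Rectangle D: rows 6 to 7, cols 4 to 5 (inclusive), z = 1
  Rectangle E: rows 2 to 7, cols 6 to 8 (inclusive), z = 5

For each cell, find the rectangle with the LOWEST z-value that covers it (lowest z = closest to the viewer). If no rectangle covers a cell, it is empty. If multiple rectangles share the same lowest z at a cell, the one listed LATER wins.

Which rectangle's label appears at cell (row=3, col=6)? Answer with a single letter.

Answer: E

Derivation:
Check cell (3,6):
  A: rows 1-3 cols 5-8 z=7 -> covers; best now A (z=7)
  B: rows 4-6 cols 2-4 -> outside (row miss)
  C: rows 5-7 cols 3-4 -> outside (row miss)
  D: rows 6-7 cols 4-5 -> outside (row miss)
  E: rows 2-7 cols 6-8 z=5 -> covers; best now E (z=5)
Winner: E at z=5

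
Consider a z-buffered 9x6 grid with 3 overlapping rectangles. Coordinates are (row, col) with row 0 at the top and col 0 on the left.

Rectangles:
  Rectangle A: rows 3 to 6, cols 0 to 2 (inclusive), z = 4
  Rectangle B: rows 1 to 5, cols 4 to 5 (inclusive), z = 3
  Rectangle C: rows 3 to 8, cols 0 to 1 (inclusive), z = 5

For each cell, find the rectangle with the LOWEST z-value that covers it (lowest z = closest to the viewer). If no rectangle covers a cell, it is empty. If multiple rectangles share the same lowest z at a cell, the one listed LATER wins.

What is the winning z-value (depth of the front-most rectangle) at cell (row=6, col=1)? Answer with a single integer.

Answer: 4

Derivation:
Check cell (6,1):
  A: rows 3-6 cols 0-2 z=4 -> covers; best now A (z=4)
  B: rows 1-5 cols 4-5 -> outside (row miss)
  C: rows 3-8 cols 0-1 z=5 -> covers; best now A (z=4)
Winner: A at z=4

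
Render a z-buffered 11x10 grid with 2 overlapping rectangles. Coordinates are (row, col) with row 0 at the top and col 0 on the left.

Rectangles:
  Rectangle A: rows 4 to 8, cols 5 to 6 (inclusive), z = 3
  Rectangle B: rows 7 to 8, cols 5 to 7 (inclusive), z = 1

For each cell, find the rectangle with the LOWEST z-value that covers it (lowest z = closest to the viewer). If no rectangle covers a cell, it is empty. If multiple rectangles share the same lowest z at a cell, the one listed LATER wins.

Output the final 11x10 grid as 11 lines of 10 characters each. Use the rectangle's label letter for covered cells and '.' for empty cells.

..........
..........
..........
..........
.....AA...
.....AA...
.....AA...
.....BBB..
.....BBB..
..........
..........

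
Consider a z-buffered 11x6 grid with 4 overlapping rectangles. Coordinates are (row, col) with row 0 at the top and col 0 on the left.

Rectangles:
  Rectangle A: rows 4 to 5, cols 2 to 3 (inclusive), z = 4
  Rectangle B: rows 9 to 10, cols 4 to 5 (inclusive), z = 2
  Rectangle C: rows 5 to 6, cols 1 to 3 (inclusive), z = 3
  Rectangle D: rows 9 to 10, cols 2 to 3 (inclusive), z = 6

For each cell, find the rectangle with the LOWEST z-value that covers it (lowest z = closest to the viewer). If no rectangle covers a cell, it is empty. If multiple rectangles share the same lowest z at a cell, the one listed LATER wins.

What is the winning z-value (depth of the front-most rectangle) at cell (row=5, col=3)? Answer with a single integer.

Answer: 3

Derivation:
Check cell (5,3):
  A: rows 4-5 cols 2-3 z=4 -> covers; best now A (z=4)
  B: rows 9-10 cols 4-5 -> outside (row miss)
  C: rows 5-6 cols 1-3 z=3 -> covers; best now C (z=3)
  D: rows 9-10 cols 2-3 -> outside (row miss)
Winner: C at z=3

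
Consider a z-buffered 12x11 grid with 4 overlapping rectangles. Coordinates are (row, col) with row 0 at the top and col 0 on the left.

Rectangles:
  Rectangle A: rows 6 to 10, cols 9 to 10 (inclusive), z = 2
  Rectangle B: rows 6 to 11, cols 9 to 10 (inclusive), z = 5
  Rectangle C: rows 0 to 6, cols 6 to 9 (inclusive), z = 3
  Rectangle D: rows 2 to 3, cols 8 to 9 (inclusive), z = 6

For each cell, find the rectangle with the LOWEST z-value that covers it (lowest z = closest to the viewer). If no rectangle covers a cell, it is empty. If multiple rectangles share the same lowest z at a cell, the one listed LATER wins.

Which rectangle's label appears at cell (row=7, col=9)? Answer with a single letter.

Answer: A

Derivation:
Check cell (7,9):
  A: rows 6-10 cols 9-10 z=2 -> covers; best now A (z=2)
  B: rows 6-11 cols 9-10 z=5 -> covers; best now A (z=2)
  C: rows 0-6 cols 6-9 -> outside (row miss)
  D: rows 2-3 cols 8-9 -> outside (row miss)
Winner: A at z=2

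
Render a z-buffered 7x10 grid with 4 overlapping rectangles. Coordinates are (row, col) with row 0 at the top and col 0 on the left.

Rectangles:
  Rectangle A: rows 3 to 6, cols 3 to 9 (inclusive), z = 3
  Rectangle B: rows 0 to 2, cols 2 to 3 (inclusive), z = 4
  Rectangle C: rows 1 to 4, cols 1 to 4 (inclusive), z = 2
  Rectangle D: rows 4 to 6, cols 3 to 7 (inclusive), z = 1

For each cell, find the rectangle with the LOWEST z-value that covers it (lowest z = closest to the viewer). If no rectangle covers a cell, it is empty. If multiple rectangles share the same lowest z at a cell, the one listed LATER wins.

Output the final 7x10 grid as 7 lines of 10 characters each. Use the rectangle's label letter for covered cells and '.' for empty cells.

..BB......
.CCCC.....
.CCCC.....
.CCCCAAAAA
.CCDDDDDAA
...DDDDDAA
...DDDDDAA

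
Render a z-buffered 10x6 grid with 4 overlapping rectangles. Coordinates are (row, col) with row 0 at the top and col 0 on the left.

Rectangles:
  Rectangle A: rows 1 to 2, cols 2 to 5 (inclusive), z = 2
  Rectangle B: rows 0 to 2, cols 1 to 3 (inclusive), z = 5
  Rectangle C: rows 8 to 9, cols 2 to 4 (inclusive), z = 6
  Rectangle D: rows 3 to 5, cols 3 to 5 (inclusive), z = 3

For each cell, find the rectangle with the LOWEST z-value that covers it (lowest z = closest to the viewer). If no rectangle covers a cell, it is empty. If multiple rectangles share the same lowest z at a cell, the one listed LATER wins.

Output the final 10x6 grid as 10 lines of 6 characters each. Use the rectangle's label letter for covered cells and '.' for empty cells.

.BBB..
.BAAAA
.BAAAA
...DDD
...DDD
...DDD
......
......
..CCC.
..CCC.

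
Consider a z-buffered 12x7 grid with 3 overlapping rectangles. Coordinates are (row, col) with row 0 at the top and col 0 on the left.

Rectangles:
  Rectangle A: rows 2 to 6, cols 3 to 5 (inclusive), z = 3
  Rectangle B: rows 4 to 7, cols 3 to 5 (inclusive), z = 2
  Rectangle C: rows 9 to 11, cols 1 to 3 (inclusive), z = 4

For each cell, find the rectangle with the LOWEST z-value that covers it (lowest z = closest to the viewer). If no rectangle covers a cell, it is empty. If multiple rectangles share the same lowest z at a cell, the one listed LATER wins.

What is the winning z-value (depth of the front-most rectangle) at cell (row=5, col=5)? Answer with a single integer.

Answer: 2

Derivation:
Check cell (5,5):
  A: rows 2-6 cols 3-5 z=3 -> covers; best now A (z=3)
  B: rows 4-7 cols 3-5 z=2 -> covers; best now B (z=2)
  C: rows 9-11 cols 1-3 -> outside (row miss)
Winner: B at z=2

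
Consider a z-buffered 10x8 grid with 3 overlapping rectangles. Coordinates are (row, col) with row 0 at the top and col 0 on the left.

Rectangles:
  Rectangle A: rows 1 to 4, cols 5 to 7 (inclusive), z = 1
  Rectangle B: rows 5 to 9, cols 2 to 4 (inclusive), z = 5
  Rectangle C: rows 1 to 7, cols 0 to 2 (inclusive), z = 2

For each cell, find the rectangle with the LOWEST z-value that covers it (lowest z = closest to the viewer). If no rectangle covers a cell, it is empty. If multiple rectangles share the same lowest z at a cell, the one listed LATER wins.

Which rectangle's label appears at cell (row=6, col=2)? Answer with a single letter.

Answer: C

Derivation:
Check cell (6,2):
  A: rows 1-4 cols 5-7 -> outside (row miss)
  B: rows 5-9 cols 2-4 z=5 -> covers; best now B (z=5)
  C: rows 1-7 cols 0-2 z=2 -> covers; best now C (z=2)
Winner: C at z=2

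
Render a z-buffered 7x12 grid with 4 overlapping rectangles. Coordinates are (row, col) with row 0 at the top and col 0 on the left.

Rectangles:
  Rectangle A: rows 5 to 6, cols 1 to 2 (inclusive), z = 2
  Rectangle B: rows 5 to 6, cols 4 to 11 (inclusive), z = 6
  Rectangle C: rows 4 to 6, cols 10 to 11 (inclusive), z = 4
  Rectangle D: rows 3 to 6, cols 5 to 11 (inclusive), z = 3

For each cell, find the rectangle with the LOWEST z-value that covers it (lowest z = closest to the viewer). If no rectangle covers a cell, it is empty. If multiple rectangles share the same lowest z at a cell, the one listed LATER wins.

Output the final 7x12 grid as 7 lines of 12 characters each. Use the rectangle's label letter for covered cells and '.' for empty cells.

............
............
............
.....DDDDDDD
.....DDDDDDD
.AA.BDDDDDDD
.AA.BDDDDDDD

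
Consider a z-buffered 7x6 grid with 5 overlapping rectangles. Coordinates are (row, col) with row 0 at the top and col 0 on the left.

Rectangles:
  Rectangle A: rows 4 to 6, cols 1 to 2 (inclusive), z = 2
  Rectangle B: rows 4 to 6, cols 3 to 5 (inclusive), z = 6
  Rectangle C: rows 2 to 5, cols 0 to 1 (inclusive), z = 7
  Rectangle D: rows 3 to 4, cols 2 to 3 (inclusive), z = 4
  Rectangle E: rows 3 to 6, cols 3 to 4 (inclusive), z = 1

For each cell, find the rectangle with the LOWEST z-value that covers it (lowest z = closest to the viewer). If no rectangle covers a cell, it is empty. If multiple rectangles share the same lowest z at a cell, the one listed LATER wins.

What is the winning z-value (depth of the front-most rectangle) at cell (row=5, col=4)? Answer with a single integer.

Answer: 1

Derivation:
Check cell (5,4):
  A: rows 4-6 cols 1-2 -> outside (col miss)
  B: rows 4-6 cols 3-5 z=6 -> covers; best now B (z=6)
  C: rows 2-5 cols 0-1 -> outside (col miss)
  D: rows 3-4 cols 2-3 -> outside (row miss)
  E: rows 3-6 cols 3-4 z=1 -> covers; best now E (z=1)
Winner: E at z=1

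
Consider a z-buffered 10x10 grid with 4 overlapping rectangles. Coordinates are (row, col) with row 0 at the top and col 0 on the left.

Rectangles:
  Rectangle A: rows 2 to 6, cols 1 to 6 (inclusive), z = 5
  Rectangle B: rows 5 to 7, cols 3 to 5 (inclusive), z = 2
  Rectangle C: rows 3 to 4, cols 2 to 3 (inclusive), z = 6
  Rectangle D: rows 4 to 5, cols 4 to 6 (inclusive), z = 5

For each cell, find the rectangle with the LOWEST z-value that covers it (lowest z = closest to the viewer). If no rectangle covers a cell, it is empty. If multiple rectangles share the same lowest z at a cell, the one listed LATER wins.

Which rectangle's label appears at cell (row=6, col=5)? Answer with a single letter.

Check cell (6,5):
  A: rows 2-6 cols 1-6 z=5 -> covers; best now A (z=5)
  B: rows 5-7 cols 3-5 z=2 -> covers; best now B (z=2)
  C: rows 3-4 cols 2-3 -> outside (row miss)
  D: rows 4-5 cols 4-6 -> outside (row miss)
Winner: B at z=2

Answer: B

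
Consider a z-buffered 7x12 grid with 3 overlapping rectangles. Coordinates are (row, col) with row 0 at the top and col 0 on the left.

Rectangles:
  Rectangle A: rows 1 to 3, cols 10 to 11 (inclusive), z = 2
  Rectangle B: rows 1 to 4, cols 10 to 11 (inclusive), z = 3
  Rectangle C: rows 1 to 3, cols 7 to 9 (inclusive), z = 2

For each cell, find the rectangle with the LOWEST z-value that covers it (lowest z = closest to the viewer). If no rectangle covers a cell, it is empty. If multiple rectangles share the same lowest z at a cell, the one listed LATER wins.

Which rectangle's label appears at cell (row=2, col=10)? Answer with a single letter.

Check cell (2,10):
  A: rows 1-3 cols 10-11 z=2 -> covers; best now A (z=2)
  B: rows 1-4 cols 10-11 z=3 -> covers; best now A (z=2)
  C: rows 1-3 cols 7-9 -> outside (col miss)
Winner: A at z=2

Answer: A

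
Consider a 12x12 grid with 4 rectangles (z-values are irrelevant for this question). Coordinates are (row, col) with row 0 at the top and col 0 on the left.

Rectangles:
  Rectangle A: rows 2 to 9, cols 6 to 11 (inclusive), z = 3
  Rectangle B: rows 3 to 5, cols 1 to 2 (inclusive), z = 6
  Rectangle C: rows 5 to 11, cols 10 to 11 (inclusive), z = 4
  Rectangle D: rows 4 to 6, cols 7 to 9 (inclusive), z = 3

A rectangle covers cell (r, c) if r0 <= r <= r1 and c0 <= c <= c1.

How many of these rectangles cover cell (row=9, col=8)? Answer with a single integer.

Check cell (9,8):
  A: rows 2-9 cols 6-11 -> covers
  B: rows 3-5 cols 1-2 -> outside (row miss)
  C: rows 5-11 cols 10-11 -> outside (col miss)
  D: rows 4-6 cols 7-9 -> outside (row miss)
Count covering = 1

Answer: 1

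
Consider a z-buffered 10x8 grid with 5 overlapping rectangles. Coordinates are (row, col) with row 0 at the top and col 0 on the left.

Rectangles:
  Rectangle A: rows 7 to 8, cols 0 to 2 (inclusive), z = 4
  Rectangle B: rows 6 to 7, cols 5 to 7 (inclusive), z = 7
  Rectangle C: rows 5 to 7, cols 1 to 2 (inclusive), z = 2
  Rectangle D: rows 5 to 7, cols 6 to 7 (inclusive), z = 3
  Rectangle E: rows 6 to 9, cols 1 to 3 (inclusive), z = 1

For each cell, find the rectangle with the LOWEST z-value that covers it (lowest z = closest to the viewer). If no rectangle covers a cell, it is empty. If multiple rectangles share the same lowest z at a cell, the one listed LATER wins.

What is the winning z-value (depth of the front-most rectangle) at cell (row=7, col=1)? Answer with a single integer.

Check cell (7,1):
  A: rows 7-8 cols 0-2 z=4 -> covers; best now A (z=4)
  B: rows 6-7 cols 5-7 -> outside (col miss)
  C: rows 5-7 cols 1-2 z=2 -> covers; best now C (z=2)
  D: rows 5-7 cols 6-7 -> outside (col miss)
  E: rows 6-9 cols 1-3 z=1 -> covers; best now E (z=1)
Winner: E at z=1

Answer: 1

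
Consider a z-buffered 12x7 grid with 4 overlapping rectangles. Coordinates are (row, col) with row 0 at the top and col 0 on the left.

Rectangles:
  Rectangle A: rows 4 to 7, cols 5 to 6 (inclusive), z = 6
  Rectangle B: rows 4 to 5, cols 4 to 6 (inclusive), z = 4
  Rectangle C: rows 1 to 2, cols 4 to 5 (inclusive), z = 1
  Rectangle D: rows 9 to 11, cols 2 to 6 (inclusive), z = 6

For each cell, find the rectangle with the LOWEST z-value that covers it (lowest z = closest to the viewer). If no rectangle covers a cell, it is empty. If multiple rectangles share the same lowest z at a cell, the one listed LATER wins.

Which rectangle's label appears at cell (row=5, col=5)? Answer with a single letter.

Answer: B

Derivation:
Check cell (5,5):
  A: rows 4-7 cols 5-6 z=6 -> covers; best now A (z=6)
  B: rows 4-5 cols 4-6 z=4 -> covers; best now B (z=4)
  C: rows 1-2 cols 4-5 -> outside (row miss)
  D: rows 9-11 cols 2-6 -> outside (row miss)
Winner: B at z=4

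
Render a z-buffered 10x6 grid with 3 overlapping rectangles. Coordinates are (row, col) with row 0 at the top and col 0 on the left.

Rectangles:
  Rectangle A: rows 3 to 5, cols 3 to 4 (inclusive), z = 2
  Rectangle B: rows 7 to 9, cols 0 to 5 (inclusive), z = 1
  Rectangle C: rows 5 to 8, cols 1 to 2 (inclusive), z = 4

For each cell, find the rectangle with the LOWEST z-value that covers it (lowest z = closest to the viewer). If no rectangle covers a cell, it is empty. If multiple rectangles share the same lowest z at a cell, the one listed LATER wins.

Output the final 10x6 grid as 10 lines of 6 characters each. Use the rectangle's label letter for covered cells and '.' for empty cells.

......
......
......
...AA.
...AA.
.CCAA.
.CC...
BBBBBB
BBBBBB
BBBBBB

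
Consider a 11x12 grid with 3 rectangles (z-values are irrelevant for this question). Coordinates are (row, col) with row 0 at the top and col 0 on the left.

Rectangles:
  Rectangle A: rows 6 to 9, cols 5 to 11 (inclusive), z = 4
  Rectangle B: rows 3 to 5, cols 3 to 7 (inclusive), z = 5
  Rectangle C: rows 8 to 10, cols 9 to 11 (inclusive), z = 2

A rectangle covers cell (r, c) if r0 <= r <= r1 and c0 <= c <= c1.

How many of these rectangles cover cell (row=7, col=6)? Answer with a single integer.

Check cell (7,6):
  A: rows 6-9 cols 5-11 -> covers
  B: rows 3-5 cols 3-7 -> outside (row miss)
  C: rows 8-10 cols 9-11 -> outside (row miss)
Count covering = 1

Answer: 1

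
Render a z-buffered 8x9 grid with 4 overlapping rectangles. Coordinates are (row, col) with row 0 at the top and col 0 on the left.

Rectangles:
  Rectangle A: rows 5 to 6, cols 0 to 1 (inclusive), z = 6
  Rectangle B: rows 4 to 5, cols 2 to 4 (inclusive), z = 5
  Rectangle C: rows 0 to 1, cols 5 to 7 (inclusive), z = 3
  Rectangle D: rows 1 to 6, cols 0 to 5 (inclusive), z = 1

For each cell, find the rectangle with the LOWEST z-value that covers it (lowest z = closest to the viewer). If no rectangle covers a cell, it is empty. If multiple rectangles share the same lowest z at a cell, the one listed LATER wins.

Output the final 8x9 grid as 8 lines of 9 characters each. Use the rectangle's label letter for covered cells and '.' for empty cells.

.....CCC.
DDDDDDCC.
DDDDDD...
DDDDDD...
DDDDDD...
DDDDDD...
DDDDDD...
.........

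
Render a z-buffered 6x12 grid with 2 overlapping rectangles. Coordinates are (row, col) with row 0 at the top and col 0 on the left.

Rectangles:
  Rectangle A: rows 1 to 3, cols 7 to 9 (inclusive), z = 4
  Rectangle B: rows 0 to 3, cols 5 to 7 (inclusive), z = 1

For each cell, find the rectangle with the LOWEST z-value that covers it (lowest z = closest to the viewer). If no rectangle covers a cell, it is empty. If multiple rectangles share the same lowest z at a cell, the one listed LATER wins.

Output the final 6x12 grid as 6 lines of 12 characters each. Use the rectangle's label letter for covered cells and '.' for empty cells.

.....BBB....
.....BBBAA..
.....BBBAA..
.....BBBAA..
............
............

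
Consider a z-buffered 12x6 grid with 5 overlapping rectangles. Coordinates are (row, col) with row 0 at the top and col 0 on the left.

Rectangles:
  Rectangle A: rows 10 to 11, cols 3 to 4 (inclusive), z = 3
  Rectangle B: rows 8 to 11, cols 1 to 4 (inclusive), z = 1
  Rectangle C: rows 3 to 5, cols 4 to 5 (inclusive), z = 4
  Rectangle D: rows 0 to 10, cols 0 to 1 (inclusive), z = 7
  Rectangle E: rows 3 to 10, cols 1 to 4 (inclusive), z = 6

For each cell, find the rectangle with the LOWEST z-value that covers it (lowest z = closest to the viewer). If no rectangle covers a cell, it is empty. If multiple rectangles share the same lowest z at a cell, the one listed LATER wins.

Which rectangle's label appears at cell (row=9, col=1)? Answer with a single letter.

Check cell (9,1):
  A: rows 10-11 cols 3-4 -> outside (row miss)
  B: rows 8-11 cols 1-4 z=1 -> covers; best now B (z=1)
  C: rows 3-5 cols 4-5 -> outside (row miss)
  D: rows 0-10 cols 0-1 z=7 -> covers; best now B (z=1)
  E: rows 3-10 cols 1-4 z=6 -> covers; best now B (z=1)
Winner: B at z=1

Answer: B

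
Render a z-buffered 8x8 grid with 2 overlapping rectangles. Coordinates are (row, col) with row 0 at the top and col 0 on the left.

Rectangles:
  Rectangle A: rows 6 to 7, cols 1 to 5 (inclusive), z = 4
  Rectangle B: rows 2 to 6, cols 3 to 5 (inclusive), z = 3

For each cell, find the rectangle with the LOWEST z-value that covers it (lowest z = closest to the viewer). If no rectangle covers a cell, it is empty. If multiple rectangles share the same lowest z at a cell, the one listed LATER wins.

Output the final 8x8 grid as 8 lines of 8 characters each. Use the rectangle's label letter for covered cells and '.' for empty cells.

........
........
...BBB..
...BBB..
...BBB..
...BBB..
.AABBB..
.AAAAA..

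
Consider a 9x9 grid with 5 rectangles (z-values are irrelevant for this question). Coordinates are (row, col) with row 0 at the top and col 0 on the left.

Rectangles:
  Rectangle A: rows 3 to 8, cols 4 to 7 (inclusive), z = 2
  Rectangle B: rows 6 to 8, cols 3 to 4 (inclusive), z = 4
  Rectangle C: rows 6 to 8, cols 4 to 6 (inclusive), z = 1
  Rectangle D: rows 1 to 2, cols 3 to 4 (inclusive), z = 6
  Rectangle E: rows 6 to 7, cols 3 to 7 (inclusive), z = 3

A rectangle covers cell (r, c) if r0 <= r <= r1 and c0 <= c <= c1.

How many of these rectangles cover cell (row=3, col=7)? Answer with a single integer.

Check cell (3,7):
  A: rows 3-8 cols 4-7 -> covers
  B: rows 6-8 cols 3-4 -> outside (row miss)
  C: rows 6-8 cols 4-6 -> outside (row miss)
  D: rows 1-2 cols 3-4 -> outside (row miss)
  E: rows 6-7 cols 3-7 -> outside (row miss)
Count covering = 1

Answer: 1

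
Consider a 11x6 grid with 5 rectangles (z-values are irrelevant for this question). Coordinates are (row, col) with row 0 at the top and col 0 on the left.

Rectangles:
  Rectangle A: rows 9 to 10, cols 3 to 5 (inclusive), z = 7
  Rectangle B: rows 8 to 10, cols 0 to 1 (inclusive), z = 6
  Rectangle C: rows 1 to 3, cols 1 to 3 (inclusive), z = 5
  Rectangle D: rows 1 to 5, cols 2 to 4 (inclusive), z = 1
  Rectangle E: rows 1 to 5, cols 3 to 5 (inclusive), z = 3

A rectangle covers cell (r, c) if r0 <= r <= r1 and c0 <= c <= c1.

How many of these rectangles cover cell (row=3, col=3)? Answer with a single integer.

Check cell (3,3):
  A: rows 9-10 cols 3-5 -> outside (row miss)
  B: rows 8-10 cols 0-1 -> outside (row miss)
  C: rows 1-3 cols 1-3 -> covers
  D: rows 1-5 cols 2-4 -> covers
  E: rows 1-5 cols 3-5 -> covers
Count covering = 3

Answer: 3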